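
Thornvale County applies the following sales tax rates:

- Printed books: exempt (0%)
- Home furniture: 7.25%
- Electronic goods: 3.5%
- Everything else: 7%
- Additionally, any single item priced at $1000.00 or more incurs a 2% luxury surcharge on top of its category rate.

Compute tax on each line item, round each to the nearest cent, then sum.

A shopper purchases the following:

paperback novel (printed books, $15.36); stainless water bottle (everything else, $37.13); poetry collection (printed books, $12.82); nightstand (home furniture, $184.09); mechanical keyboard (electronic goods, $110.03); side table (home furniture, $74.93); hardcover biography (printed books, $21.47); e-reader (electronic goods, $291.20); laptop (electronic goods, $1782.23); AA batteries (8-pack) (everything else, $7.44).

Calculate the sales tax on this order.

Paperback novel $15.36: printed books → 0% → $0.00
Stainless water bottle $37.13: everything else → 7% → $2.60
Poetry collection $12.82: printed books → 0% → $0.00
Nightstand $184.09: home furniture → 7.25% → $13.35
Mechanical keyboard $110.03: electronic goods → 3.5% → $3.85
Side table $74.93: home furniture → 7.25% → $5.43
Hardcover biography $21.47: printed books → 0% → $0.00
E-reader $291.20: electronic goods → 3.5% → $10.19
Laptop $1782.23: electronic goods → 3.5% + 2% surcharge = 5.5% → $98.02
AA batteries (8-pack) $7.44: everything else → 7% → $0.52
Total tax = $2.60 + $13.35 + $3.85 + $5.43 + $10.19 + $98.02 + $0.52 = $133.96

$133.96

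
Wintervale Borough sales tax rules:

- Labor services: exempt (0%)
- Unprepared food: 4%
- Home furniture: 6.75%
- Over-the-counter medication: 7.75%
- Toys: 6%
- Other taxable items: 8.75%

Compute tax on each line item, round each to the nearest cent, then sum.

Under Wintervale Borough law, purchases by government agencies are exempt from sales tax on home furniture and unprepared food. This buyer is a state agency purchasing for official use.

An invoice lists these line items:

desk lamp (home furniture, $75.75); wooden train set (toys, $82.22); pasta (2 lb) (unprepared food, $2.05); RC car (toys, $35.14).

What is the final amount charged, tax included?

Desk lamp $75.75: home furniture, buyer-exempt → 0% → $0.00
Wooden train set $82.22: toys → 6% → $4.93
Pasta (2 lb) $2.05: unprepared food, buyer-exempt → 0% → $0.00
RC car $35.14: toys → 6% → $2.11
Subtotal = $195.16; tax = $7.04; total due = $202.20

$202.20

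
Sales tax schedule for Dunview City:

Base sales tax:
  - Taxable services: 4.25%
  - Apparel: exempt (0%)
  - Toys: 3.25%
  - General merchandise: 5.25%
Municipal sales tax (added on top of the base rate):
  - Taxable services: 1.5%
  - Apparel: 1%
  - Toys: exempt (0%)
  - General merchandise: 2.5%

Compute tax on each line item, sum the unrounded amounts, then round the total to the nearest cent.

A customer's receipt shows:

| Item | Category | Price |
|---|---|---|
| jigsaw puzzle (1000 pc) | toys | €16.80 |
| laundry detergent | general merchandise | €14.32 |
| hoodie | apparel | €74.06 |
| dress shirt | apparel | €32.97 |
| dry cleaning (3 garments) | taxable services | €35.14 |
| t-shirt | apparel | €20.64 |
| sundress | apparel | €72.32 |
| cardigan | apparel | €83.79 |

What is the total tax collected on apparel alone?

Hoodie €74.06: apparel → 0% + 1% municipal = 1% → €0.7406
Dress shirt €32.97: apparel → 0% + 1% municipal = 1% → €0.3297
T-shirt €20.64: apparel → 0% + 1% municipal = 1% → €0.2064
Sundress €72.32: apparel → 0% + 1% municipal = 1% → €0.7232
Cardigan €83.79: apparel → 0% + 1% municipal = 1% → €0.8379
Tax on apparel: unrounded sum = €2.8378 → €2.84

€2.84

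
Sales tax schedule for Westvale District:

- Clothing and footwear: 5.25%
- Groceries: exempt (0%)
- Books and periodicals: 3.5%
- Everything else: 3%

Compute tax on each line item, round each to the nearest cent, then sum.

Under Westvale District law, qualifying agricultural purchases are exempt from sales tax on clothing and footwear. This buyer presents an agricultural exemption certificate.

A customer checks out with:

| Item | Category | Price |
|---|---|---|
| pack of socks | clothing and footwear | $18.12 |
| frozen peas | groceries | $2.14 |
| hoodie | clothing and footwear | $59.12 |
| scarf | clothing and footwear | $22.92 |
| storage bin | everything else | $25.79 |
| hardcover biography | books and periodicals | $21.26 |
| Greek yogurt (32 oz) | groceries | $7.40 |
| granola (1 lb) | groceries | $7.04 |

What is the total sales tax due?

$1.51

Pack of socks $18.12: clothing and footwear, buyer-exempt → 0% → $0.00
Frozen peas $2.14: groceries → 0% → $0.00
Hoodie $59.12: clothing and footwear, buyer-exempt → 0% → $0.00
Scarf $22.92: clothing and footwear, buyer-exempt → 0% → $0.00
Storage bin $25.79: everything else → 3% → $0.77
Hardcover biography $21.26: books and periodicals → 3.5% → $0.74
Greek yogurt (32 oz) $7.40: groceries → 0% → $0.00
Granola (1 lb) $7.04: groceries → 0% → $0.00
Total tax = $0.77 + $0.74 = $1.51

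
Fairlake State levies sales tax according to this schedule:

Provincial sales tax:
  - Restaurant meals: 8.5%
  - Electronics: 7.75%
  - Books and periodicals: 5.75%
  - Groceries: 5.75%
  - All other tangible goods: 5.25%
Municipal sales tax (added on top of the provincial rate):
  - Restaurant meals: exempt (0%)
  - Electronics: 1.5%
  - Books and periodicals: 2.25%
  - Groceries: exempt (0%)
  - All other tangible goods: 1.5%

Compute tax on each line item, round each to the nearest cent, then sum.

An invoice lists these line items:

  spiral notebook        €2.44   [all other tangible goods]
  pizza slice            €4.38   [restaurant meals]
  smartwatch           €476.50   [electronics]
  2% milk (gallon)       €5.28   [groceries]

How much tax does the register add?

€44.91

Spiral notebook €2.44: all other tangible goods → 5.25% + 1.5% municipal = 6.75% → €0.16
Pizza slice €4.38: restaurant meals → 8.5% + 0% municipal = 8.5% → €0.37
Smartwatch €476.50: electronics → 7.75% + 1.5% municipal = 9.25% → €44.08
2% milk (gallon) €5.28: groceries → 5.75% + 0% municipal = 5.75% → €0.30
Total tax = €0.16 + €0.37 + €44.08 + €0.30 = €44.91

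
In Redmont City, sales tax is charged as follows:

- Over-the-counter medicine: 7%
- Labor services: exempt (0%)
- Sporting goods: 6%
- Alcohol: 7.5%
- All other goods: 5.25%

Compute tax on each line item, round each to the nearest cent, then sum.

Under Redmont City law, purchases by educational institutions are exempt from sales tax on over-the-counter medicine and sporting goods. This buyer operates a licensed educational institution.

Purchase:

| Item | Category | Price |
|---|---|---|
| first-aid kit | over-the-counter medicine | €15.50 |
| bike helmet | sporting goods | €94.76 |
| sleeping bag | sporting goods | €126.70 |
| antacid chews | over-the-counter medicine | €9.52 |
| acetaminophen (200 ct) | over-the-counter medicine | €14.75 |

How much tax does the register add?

€0.00

First-aid kit €15.50: over-the-counter medicine, buyer-exempt → 0% → €0.00
Bike helmet €94.76: sporting goods, buyer-exempt → 0% → €0.00
Sleeping bag €126.70: sporting goods, buyer-exempt → 0% → €0.00
Antacid chews €9.52: over-the-counter medicine, buyer-exempt → 0% → €0.00
Acetaminophen (200 ct) €14.75: over-the-counter medicine, buyer-exempt → 0% → €0.00
Total tax = €0.00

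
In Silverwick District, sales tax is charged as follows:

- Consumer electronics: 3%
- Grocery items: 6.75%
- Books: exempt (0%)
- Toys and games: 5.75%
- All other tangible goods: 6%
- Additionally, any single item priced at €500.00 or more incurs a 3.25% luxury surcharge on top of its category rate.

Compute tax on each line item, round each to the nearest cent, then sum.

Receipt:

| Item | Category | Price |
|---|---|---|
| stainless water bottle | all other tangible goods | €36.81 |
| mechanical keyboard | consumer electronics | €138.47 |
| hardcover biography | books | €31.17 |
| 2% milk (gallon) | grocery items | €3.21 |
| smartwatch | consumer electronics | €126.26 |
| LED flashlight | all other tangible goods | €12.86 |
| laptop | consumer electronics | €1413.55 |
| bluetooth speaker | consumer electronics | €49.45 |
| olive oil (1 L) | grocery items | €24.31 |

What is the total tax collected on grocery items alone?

€1.86

2% milk (gallon) €3.21: grocery items → 6.75% → €0.22
Olive oil (1 L) €24.31: grocery items → 6.75% → €1.64
Tax on grocery items = €0.22 + €1.64 = €1.86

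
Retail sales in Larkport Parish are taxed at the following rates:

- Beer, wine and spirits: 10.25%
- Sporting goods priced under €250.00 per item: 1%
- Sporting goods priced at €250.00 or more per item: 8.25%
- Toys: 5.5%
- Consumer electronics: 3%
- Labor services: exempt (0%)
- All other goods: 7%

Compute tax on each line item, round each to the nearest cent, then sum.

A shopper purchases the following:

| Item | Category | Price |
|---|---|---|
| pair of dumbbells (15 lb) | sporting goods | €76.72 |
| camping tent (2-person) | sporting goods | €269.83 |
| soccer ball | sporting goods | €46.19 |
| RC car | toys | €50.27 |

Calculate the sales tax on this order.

Pair of dumbbells (15 lb) €76.72: sporting goods, under €250.00 → 1% → €0.77
Camping tent (2-person) €269.83: sporting goods, €250.00 or more → 8.25% → €22.26
Soccer ball €46.19: sporting goods, under €250.00 → 1% → €0.46
RC car €50.27: toys → 5.5% → €2.76
Total tax = €0.77 + €22.26 + €0.46 + €2.76 = €26.25

€26.25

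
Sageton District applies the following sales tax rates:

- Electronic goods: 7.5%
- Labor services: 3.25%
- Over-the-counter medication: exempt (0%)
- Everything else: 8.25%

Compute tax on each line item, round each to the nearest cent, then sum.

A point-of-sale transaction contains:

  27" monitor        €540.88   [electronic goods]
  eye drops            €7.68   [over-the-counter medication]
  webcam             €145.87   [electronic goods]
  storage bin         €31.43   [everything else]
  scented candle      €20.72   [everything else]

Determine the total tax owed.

27" monitor €540.88: electronic goods → 7.5% → €40.57
Eye drops €7.68: over-the-counter medication → 0% → €0.00
Webcam €145.87: electronic goods → 7.5% → €10.94
Storage bin €31.43: everything else → 8.25% → €2.59
Scented candle €20.72: everything else → 8.25% → €1.71
Total tax = €40.57 + €10.94 + €2.59 + €1.71 = €55.81

€55.81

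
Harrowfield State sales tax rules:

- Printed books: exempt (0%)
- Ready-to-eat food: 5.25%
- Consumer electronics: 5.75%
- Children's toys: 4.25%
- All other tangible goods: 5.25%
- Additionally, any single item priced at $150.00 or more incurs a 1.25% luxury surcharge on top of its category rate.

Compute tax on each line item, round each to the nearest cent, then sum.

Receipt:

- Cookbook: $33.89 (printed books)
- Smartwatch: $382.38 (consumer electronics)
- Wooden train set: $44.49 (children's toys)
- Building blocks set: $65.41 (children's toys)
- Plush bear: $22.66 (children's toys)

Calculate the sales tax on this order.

$32.40

Cookbook $33.89: printed books → 0% → $0.00
Smartwatch $382.38: consumer electronics → 5.75% + 1.25% surcharge = 7% → $26.77
Wooden train set $44.49: children's toys → 4.25% → $1.89
Building blocks set $65.41: children's toys → 4.25% → $2.78
Plush bear $22.66: children's toys → 4.25% → $0.96
Total tax = $26.77 + $1.89 + $2.78 + $0.96 = $32.40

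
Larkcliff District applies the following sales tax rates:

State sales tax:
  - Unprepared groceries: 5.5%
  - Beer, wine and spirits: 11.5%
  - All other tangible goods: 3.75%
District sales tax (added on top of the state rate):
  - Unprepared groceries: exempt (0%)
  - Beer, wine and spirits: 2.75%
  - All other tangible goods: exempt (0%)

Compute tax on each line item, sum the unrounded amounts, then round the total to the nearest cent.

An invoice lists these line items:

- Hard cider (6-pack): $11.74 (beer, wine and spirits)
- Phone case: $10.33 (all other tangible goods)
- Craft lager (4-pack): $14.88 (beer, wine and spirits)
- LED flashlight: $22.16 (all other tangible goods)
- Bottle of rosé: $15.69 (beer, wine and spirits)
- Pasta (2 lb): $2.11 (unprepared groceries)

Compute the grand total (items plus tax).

$84.27

Hard cider (6-pack) $11.74: beer, wine and spirits → 11.5% + 2.75% district = 14.25% → $1.67295
Phone case $10.33: all other tangible goods → 3.75% + 0% district = 3.75% → $0.387375
Craft lager (4-pack) $14.88: beer, wine and spirits → 11.5% + 2.75% district = 14.25% → $2.1204
LED flashlight $22.16: all other tangible goods → 3.75% + 0% district = 3.75% → $0.831
Bottle of rosé $15.69: beer, wine and spirits → 11.5% + 2.75% district = 14.25% → $2.235825
Pasta (2 lb) $2.11: unprepared groceries → 5.5% + 0% district = 5.5% → $0.11605
Subtotal = $76.91; unrounded tax = $7.3636 → $7.36; total due = $84.27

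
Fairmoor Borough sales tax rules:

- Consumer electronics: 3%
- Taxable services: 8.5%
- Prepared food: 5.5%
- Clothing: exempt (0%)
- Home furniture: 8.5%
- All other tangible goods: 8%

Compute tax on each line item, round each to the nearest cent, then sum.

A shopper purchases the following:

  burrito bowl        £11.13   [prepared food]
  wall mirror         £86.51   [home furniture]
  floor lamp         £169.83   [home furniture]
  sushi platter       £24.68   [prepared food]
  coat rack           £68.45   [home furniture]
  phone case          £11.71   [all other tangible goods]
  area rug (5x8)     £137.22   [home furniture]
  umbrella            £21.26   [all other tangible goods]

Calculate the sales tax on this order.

£43.88

Burrito bowl £11.13: prepared food → 5.5% → £0.61
Wall mirror £86.51: home furniture → 8.5% → £7.35
Floor lamp £169.83: home furniture → 8.5% → £14.44
Sushi platter £24.68: prepared food → 5.5% → £1.36
Coat rack £68.45: home furniture → 8.5% → £5.82
Phone case £11.71: all other tangible goods → 8% → £0.94
Area rug (5x8) £137.22: home furniture → 8.5% → £11.66
Umbrella £21.26: all other tangible goods → 8% → £1.70
Total tax = £0.61 + £7.35 + £14.44 + £1.36 + £5.82 + £0.94 + £11.66 + £1.70 = £43.88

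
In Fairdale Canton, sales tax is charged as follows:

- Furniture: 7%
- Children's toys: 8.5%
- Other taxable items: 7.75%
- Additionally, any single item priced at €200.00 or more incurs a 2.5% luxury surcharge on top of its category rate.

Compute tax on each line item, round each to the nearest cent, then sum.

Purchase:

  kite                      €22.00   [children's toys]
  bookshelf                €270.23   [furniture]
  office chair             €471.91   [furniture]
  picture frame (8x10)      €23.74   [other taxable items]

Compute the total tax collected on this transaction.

€74.21

Kite €22.00: children's toys → 8.5% → €1.87
Bookshelf €270.23: furniture → 7% + 2.5% surcharge = 9.5% → €25.67
Office chair €471.91: furniture → 7% + 2.5% surcharge = 9.5% → €44.83
Picture frame (8x10) €23.74: other taxable items → 7.75% → €1.84
Total tax = €1.87 + €25.67 + €44.83 + €1.84 = €74.21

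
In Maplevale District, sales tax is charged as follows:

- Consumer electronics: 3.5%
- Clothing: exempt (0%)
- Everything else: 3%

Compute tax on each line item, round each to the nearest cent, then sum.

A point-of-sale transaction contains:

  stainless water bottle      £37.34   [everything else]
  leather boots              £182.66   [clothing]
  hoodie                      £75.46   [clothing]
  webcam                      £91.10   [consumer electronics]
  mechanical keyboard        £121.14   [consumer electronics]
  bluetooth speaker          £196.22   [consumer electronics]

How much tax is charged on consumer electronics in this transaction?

£14.30

Webcam £91.10: consumer electronics → 3.5% → £3.19
Mechanical keyboard £121.14: consumer electronics → 3.5% → £4.24
Bluetooth speaker £196.22: consumer electronics → 3.5% → £6.87
Tax on consumer electronics = £3.19 + £4.24 + £6.87 = £14.30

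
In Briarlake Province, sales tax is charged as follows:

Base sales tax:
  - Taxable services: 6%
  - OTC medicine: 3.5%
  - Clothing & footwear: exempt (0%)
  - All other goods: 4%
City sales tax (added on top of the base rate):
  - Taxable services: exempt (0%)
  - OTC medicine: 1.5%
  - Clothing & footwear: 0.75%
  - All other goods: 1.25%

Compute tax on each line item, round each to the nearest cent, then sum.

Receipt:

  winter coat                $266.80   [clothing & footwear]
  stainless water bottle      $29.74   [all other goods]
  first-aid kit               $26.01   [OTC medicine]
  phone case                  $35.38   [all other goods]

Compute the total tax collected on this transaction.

$6.72

Winter coat $266.80: clothing & footwear → 0% + 0.75% city = 0.75% → $2.00
Stainless water bottle $29.74: all other goods → 4% + 1.25% city = 5.25% → $1.56
First-aid kit $26.01: OTC medicine → 3.5% + 1.5% city = 5% → $1.30
Phone case $35.38: all other goods → 4% + 1.25% city = 5.25% → $1.86
Total tax = $2.00 + $1.56 + $1.30 + $1.86 = $6.72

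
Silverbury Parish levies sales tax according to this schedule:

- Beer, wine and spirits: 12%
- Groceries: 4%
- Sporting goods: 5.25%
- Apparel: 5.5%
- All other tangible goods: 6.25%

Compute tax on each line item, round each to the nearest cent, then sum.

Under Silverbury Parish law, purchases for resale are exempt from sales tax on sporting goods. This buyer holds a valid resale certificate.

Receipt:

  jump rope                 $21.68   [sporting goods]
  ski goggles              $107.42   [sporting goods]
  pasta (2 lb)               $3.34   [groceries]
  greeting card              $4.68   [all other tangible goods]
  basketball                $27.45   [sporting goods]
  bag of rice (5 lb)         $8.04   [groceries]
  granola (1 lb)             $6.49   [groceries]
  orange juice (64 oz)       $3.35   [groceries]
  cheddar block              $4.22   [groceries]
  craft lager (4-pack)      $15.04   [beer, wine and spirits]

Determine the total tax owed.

Jump rope $21.68: sporting goods, buyer-exempt → 0% → $0.00
Ski goggles $107.42: sporting goods, buyer-exempt → 0% → $0.00
Pasta (2 lb) $3.34: groceries → 4% → $0.13
Greeting card $4.68: all other tangible goods → 6.25% → $0.29
Basketball $27.45: sporting goods, buyer-exempt → 0% → $0.00
Bag of rice (5 lb) $8.04: groceries → 4% → $0.32
Granola (1 lb) $6.49: groceries → 4% → $0.26
Orange juice (64 oz) $3.35: groceries → 4% → $0.13
Cheddar block $4.22: groceries → 4% → $0.17
Craft lager (4-pack) $15.04: beer, wine and spirits → 12% → $1.80
Total tax = $0.13 + $0.29 + $0.32 + $0.26 + $0.13 + $0.17 + $1.80 = $3.10

$3.10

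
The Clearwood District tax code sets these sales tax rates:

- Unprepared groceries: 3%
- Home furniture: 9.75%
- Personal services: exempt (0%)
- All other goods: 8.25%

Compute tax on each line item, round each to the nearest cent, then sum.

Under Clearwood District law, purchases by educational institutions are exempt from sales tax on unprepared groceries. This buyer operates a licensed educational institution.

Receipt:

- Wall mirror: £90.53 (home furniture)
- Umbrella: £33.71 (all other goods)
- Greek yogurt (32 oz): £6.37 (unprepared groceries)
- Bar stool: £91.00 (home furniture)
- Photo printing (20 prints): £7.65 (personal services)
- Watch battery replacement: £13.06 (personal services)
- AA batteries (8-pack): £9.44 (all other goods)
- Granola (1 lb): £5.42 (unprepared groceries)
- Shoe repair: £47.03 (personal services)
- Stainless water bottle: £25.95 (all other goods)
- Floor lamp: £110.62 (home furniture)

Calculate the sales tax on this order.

£34.19

Wall mirror £90.53: home furniture → 9.75% → £8.83
Umbrella £33.71: all other goods → 8.25% → £2.78
Greek yogurt (32 oz) £6.37: unprepared groceries, buyer-exempt → 0% → £0.00
Bar stool £91.00: home furniture → 9.75% → £8.87
Photo printing (20 prints) £7.65: personal services → 0% → £0.00
Watch battery replacement £13.06: personal services → 0% → £0.00
AA batteries (8-pack) £9.44: all other goods → 8.25% → £0.78
Granola (1 lb) £5.42: unprepared groceries, buyer-exempt → 0% → £0.00
Shoe repair £47.03: personal services → 0% → £0.00
Stainless water bottle £25.95: all other goods → 8.25% → £2.14
Floor lamp £110.62: home furniture → 9.75% → £10.79
Total tax = £8.83 + £2.78 + £8.87 + £0.78 + £2.14 + £10.79 = £34.19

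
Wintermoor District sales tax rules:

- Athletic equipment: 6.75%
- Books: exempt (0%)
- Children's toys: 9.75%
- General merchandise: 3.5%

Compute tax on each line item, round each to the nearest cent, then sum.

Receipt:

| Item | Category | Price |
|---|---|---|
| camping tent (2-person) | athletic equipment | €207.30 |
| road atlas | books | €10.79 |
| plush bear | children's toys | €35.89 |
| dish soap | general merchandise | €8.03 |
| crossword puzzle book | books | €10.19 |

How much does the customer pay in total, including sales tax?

€289.97

Camping tent (2-person) €207.30: athletic equipment → 6.75% → €13.99
Road atlas €10.79: books → 0% → €0.00
Plush bear €35.89: children's toys → 9.75% → €3.50
Dish soap €8.03: general merchandise → 3.5% → €0.28
Crossword puzzle book €10.19: books → 0% → €0.00
Subtotal = €272.20; tax = €17.77; total due = €289.97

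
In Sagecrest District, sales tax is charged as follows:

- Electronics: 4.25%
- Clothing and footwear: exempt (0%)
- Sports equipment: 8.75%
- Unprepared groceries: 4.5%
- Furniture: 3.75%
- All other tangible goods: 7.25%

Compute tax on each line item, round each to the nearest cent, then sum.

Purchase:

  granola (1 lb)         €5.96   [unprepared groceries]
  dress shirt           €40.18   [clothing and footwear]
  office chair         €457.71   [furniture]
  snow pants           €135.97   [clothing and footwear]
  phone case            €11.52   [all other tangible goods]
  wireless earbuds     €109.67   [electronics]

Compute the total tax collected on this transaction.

€22.93

Granola (1 lb) €5.96: unprepared groceries → 4.5% → €0.27
Dress shirt €40.18: clothing and footwear → 0% → €0.00
Office chair €457.71: furniture → 3.75% → €17.16
Snow pants €135.97: clothing and footwear → 0% → €0.00
Phone case €11.52: all other tangible goods → 7.25% → €0.84
Wireless earbuds €109.67: electronics → 4.25% → €4.66
Total tax = €0.27 + €17.16 + €0.84 + €4.66 = €22.93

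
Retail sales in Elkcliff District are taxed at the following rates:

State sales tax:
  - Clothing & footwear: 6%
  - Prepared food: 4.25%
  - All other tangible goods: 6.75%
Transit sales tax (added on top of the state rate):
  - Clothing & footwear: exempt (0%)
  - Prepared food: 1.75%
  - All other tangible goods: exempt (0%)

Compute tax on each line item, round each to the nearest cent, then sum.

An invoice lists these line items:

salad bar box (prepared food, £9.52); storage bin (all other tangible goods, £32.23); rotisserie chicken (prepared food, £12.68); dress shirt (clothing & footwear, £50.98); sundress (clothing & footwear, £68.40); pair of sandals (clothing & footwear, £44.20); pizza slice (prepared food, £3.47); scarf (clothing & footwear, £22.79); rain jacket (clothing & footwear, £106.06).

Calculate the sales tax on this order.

£21.26

Salad bar box £9.52: prepared food → 4.25% + 1.75% transit = 6% → £0.57
Storage bin £32.23: all other tangible goods → 6.75% + 0% transit = 6.75% → £2.18
Rotisserie chicken £12.68: prepared food → 4.25% + 1.75% transit = 6% → £0.76
Dress shirt £50.98: clothing & footwear → 6% + 0% transit = 6% → £3.06
Sundress £68.40: clothing & footwear → 6% + 0% transit = 6% → £4.10
Pair of sandals £44.20: clothing & footwear → 6% + 0% transit = 6% → £2.65
Pizza slice £3.47: prepared food → 4.25% + 1.75% transit = 6% → £0.21
Scarf £22.79: clothing & footwear → 6% + 0% transit = 6% → £1.37
Rain jacket £106.06: clothing & footwear → 6% + 0% transit = 6% → £6.36
Total tax = £0.57 + £2.18 + £0.76 + £3.06 + £4.10 + £2.65 + £0.21 + £1.37 + £6.36 = £21.26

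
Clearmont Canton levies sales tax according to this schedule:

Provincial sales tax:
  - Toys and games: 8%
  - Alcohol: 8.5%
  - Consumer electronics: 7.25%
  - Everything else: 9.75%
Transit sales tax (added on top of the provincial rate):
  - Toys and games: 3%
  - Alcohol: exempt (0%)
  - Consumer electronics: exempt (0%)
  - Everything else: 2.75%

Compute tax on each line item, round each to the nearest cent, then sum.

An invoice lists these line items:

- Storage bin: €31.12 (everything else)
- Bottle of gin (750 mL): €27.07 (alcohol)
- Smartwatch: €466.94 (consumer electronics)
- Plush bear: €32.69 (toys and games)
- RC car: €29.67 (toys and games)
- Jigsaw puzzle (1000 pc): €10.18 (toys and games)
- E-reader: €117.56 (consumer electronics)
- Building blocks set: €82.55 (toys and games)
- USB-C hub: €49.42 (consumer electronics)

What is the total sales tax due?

Storage bin €31.12: everything else → 9.75% + 2.75% transit = 12.5% → €3.89
Bottle of gin (750 mL) €27.07: alcohol → 8.5% + 0% transit = 8.5% → €2.30
Smartwatch €466.94: consumer electronics → 7.25% + 0% transit = 7.25% → €33.85
Plush bear €32.69: toys and games → 8% + 3% transit = 11% → €3.60
RC car €29.67: toys and games → 8% + 3% transit = 11% → €3.26
Jigsaw puzzle (1000 pc) €10.18: toys and games → 8% + 3% transit = 11% → €1.12
E-reader €117.56: consumer electronics → 7.25% + 0% transit = 7.25% → €8.52
Building blocks set €82.55: toys and games → 8% + 3% transit = 11% → €9.08
USB-C hub €49.42: consumer electronics → 7.25% + 0% transit = 7.25% → €3.58
Total tax = €3.89 + €2.30 + €33.85 + €3.60 + €3.26 + €1.12 + €8.52 + €9.08 + €3.58 = €69.20

€69.20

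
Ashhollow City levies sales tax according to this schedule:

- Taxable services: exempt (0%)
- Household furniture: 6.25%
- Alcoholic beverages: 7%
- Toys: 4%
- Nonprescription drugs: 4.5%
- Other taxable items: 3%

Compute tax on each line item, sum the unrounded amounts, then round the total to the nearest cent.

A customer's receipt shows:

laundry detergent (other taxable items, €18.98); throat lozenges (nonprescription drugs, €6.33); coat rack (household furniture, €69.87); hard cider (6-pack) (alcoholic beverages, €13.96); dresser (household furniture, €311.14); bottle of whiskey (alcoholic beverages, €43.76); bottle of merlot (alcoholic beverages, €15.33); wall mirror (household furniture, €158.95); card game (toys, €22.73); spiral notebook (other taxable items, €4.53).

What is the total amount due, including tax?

Laundry detergent €18.98: other taxable items → 3% → €0.5694
Throat lozenges €6.33: nonprescription drugs → 4.5% → €0.28485
Coat rack €69.87: household furniture → 6.25% → €4.366875
Hard cider (6-pack) €13.96: alcoholic beverages → 7% → €0.9772
Dresser €311.14: household furniture → 6.25% → €19.44625
Bottle of whiskey €43.76: alcoholic beverages → 7% → €3.0632
Bottle of merlot €15.33: alcoholic beverages → 7% → €1.0731
Wall mirror €158.95: household furniture → 6.25% → €9.934375
Card game €22.73: toys → 4% → €0.9092
Spiral notebook €4.53: other taxable items → 3% → €0.1359
Subtotal = €665.58; unrounded tax = €40.76035 → €40.76; total due = €706.34

€706.34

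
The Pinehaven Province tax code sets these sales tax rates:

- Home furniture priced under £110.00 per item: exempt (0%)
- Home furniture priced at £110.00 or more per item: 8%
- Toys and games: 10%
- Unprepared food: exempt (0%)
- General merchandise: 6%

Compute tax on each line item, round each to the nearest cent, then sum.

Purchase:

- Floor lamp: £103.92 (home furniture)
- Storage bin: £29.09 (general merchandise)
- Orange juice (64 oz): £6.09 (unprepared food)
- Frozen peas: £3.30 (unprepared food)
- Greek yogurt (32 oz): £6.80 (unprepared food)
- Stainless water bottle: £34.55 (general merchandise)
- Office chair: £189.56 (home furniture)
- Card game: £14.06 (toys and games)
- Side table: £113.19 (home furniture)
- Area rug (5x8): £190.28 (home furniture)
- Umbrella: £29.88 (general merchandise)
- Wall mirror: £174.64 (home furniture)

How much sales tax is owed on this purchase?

£60.43

Floor lamp £103.92: home furniture, under £110.00 → 0% → £0.00
Storage bin £29.09: general merchandise → 6% → £1.75
Orange juice (64 oz) £6.09: unprepared food → 0% → £0.00
Frozen peas £3.30: unprepared food → 0% → £0.00
Greek yogurt (32 oz) £6.80: unprepared food → 0% → £0.00
Stainless water bottle £34.55: general merchandise → 6% → £2.07
Office chair £189.56: home furniture, £110.00 or more → 8% → £15.16
Card game £14.06: toys and games → 10% → £1.41
Side table £113.19: home furniture, £110.00 or more → 8% → £9.06
Area rug (5x8) £190.28: home furniture, £110.00 or more → 8% → £15.22
Umbrella £29.88: general merchandise → 6% → £1.79
Wall mirror £174.64: home furniture, £110.00 or more → 8% → £13.97
Total tax = £1.75 + £2.07 + £15.16 + £1.41 + £9.06 + £15.22 + £1.79 + £13.97 = £60.43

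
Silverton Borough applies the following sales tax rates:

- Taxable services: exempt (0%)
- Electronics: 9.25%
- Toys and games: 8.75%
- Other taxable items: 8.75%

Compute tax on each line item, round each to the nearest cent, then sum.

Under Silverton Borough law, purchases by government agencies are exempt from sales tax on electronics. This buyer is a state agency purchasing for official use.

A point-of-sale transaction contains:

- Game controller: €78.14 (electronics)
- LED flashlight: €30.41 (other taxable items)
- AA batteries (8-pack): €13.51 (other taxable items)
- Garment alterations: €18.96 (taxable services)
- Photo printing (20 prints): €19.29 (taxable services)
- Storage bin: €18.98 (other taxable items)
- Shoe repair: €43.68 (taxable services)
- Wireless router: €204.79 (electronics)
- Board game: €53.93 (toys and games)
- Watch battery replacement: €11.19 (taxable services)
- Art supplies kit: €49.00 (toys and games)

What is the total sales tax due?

Game controller €78.14: electronics, buyer-exempt → 0% → €0.00
LED flashlight €30.41: other taxable items → 8.75% → €2.66
AA batteries (8-pack) €13.51: other taxable items → 8.75% → €1.18
Garment alterations €18.96: taxable services → 0% → €0.00
Photo printing (20 prints) €19.29: taxable services → 0% → €0.00
Storage bin €18.98: other taxable items → 8.75% → €1.66
Shoe repair €43.68: taxable services → 0% → €0.00
Wireless router €204.79: electronics, buyer-exempt → 0% → €0.00
Board game €53.93: toys and games → 8.75% → €4.72
Watch battery replacement €11.19: taxable services → 0% → €0.00
Art supplies kit €49.00: toys and games → 8.75% → €4.29
Total tax = €2.66 + €1.18 + €1.66 + €4.72 + €4.29 = €14.51

€14.51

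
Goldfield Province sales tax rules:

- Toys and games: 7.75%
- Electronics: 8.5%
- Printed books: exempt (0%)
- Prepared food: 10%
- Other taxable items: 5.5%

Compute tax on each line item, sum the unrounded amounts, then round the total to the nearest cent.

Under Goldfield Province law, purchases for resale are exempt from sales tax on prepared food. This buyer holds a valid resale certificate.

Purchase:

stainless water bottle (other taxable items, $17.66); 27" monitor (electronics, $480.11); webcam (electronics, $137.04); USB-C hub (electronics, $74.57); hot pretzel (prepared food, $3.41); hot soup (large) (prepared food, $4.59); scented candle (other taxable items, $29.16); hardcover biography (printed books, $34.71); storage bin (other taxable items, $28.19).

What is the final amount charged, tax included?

$872.36

Stainless water bottle $17.66: other taxable items → 5.5% → $0.9713
27" monitor $480.11: electronics → 8.5% → $40.80935
Webcam $137.04: electronics → 8.5% → $11.6484
USB-C hub $74.57: electronics → 8.5% → $6.33845
Hot pretzel $3.41: prepared food, buyer-exempt → 0% → $0.00
Hot soup (large) $4.59: prepared food, buyer-exempt → 0% → $0.00
Scented candle $29.16: other taxable items → 5.5% → $1.6038
Hardcover biography $34.71: printed books → 0% → $0.00
Storage bin $28.19: other taxable items → 5.5% → $1.55045
Subtotal = $809.44; unrounded tax = $62.92175 → $62.92; total due = $872.36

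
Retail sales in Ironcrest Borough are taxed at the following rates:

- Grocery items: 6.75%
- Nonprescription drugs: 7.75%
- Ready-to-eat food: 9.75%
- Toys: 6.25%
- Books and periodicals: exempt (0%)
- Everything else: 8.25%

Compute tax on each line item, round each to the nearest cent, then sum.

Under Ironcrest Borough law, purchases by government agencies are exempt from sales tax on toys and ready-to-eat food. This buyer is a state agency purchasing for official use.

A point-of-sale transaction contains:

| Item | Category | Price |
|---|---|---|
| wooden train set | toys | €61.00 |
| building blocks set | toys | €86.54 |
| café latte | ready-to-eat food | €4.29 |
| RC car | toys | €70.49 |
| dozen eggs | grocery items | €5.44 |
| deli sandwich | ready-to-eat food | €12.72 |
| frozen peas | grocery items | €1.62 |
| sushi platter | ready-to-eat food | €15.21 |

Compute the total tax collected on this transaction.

€0.48

Wooden train set €61.00: toys, buyer-exempt → 0% → €0.00
Building blocks set €86.54: toys, buyer-exempt → 0% → €0.00
Café latte €4.29: ready-to-eat food, buyer-exempt → 0% → €0.00
RC car €70.49: toys, buyer-exempt → 0% → €0.00
Dozen eggs €5.44: grocery items → 6.75% → €0.37
Deli sandwich €12.72: ready-to-eat food, buyer-exempt → 0% → €0.00
Frozen peas €1.62: grocery items → 6.75% → €0.11
Sushi platter €15.21: ready-to-eat food, buyer-exempt → 0% → €0.00
Total tax = €0.37 + €0.11 = €0.48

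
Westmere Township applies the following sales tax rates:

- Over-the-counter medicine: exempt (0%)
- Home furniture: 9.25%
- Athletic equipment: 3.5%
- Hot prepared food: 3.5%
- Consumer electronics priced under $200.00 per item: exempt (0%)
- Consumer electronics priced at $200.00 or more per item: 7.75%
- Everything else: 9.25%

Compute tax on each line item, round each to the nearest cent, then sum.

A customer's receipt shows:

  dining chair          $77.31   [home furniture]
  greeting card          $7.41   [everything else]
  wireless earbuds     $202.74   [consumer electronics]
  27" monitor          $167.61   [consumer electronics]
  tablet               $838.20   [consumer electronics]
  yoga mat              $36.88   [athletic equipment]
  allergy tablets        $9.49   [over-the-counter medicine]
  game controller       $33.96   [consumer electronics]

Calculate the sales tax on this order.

Dining chair $77.31: home furniture → 9.25% → $7.15
Greeting card $7.41: everything else → 9.25% → $0.69
Wireless earbuds $202.74: consumer electronics, $200.00 or more → 7.75% → $15.71
27" monitor $167.61: consumer electronics, under $200.00 → 0% → $0.00
Tablet $838.20: consumer electronics, $200.00 or more → 7.75% → $64.96
Yoga mat $36.88: athletic equipment → 3.5% → $1.29
Allergy tablets $9.49: over-the-counter medicine → 0% → $0.00
Game controller $33.96: consumer electronics, under $200.00 → 0% → $0.00
Total tax = $7.15 + $0.69 + $15.71 + $64.96 + $1.29 = $89.80

$89.80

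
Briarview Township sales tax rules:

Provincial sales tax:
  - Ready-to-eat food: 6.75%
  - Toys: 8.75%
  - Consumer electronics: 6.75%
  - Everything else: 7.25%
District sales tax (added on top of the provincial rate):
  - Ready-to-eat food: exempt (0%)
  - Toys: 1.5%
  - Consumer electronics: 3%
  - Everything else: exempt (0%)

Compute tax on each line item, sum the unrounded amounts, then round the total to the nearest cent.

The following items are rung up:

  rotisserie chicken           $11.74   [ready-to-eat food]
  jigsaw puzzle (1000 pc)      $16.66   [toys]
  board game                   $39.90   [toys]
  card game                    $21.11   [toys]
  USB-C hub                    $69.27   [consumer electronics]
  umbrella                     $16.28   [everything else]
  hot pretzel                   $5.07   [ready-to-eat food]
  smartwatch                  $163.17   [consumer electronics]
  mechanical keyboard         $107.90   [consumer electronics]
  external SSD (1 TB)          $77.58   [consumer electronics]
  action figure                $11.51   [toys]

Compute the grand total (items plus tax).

$592.39

Rotisserie chicken $11.74: ready-to-eat food → 6.75% + 0% district = 6.75% → $0.79245
Jigsaw puzzle (1000 pc) $16.66: toys → 8.75% + 1.5% district = 10.25% → $1.70765
Board game $39.90: toys → 8.75% + 1.5% district = 10.25% → $4.08975
Card game $21.11: toys → 8.75% + 1.5% district = 10.25% → $2.163775
USB-C hub $69.27: consumer electronics → 6.75% + 3% district = 9.75% → $6.753825
Umbrella $16.28: everything else → 7.25% + 0% district = 7.25% → $1.1803
Hot pretzel $5.07: ready-to-eat food → 6.75% + 0% district = 6.75% → $0.342225
Smartwatch $163.17: consumer electronics → 6.75% + 3% district = 9.75% → $15.909075
Mechanical keyboard $107.90: consumer electronics → 6.75% + 3% district = 9.75% → $10.52025
External SSD (1 TB) $77.58: consumer electronics → 6.75% + 3% district = 9.75% → $7.56405
Action figure $11.51: toys → 8.75% + 1.5% district = 10.25% → $1.179775
Subtotal = $540.19; unrounded tax = $52.203125 → $52.20; total due = $592.39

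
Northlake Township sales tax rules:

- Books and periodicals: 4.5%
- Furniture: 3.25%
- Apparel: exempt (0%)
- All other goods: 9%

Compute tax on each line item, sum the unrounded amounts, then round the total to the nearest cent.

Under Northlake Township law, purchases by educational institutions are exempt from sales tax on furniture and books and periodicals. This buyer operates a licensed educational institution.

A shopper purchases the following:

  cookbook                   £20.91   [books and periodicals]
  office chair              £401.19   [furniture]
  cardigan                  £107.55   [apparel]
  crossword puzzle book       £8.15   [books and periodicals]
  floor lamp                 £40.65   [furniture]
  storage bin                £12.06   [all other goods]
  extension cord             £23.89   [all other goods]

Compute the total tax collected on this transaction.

Cookbook £20.91: books and periodicals, buyer-exempt → 0% → £0.00
Office chair £401.19: furniture, buyer-exempt → 0% → £0.00
Cardigan £107.55: apparel → 0% → £0.00
Crossword puzzle book £8.15: books and periodicals, buyer-exempt → 0% → £0.00
Floor lamp £40.65: furniture, buyer-exempt → 0% → £0.00
Storage bin £12.06: all other goods → 9% → £1.0854
Extension cord £23.89: all other goods → 9% → £2.1501
Unrounded tax sum = £3.2355 → £3.24

£3.24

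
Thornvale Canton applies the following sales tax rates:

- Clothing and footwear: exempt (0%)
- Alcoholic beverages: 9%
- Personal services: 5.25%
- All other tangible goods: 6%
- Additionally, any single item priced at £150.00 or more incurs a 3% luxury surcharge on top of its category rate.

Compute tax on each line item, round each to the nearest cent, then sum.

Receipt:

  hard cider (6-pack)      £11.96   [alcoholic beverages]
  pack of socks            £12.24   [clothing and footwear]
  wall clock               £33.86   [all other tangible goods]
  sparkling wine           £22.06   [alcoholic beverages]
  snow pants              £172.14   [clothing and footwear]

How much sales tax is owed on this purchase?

Hard cider (6-pack) £11.96: alcoholic beverages → 9% → £1.08
Pack of socks £12.24: clothing and footwear → 0% → £0.00
Wall clock £33.86: all other tangible goods → 6% → £2.03
Sparkling wine £22.06: alcoholic beverages → 9% → £1.99
Snow pants £172.14: clothing and footwear → 0% + 3% surcharge = 3% → £5.16
Total tax = £1.08 + £2.03 + £1.99 + £5.16 = £10.26

£10.26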